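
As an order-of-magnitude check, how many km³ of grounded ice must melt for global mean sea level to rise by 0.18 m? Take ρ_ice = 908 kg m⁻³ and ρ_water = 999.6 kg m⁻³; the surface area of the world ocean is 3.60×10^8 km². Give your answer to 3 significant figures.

Required water volume = Δh × A = 0.18 m × 3.60×10^14 m² = 6.480×10^13 m³ = 6.480×10^4 km³.
Ice volume = water volume × ρ_w/ρ_ice = 6.480×10^4 × 999.6/908 = 7.13×10^4 km³.

≈ 7.13×10^4 km³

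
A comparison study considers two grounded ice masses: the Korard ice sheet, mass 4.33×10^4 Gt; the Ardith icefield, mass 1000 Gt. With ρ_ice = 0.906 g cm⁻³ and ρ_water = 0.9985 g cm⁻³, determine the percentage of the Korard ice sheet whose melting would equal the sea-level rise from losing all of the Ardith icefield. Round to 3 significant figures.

≈ 2.31 %

Equal sea-level rise means equal mass of meltwater, i.e. equal mass of ice lost.
Ice mass of Ardith: 1.000×10^15 kg; ice mass of Korard: 4.330×10^16 kg.
Fraction required = 1.000×10^15 / 4.330×10^16 = 0.0231 → 2.31 %.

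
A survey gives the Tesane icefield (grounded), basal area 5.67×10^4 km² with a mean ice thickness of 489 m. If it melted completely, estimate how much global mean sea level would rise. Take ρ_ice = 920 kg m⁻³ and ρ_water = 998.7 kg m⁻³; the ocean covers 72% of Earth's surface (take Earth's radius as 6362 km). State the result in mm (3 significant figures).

Tesane: ice volume = 5.67×10^4 km² × 489 m = 2.773×10^4 km³; 2.773×10^4 × (920/998.7) = 2.554×10^4 km³ of water.
Spread over 3.66×10^14 m² of ocean, Δh = 2.554×10^13 / 3.66×10^14 = 0.0697 m = 69.7 mm.

≈ 69.7 mm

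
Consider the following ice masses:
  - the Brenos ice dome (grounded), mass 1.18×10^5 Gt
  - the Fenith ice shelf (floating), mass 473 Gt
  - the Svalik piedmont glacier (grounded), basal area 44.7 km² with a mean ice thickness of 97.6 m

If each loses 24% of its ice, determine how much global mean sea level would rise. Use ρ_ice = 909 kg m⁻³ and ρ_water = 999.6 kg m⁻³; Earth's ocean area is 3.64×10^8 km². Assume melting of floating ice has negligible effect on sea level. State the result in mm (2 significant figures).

≈ 78 mm

Brenos: 0.24 × 1.18×10^5 Gt = 2.832×10^16 kg; dividing by ρ_w = 999.6 kg m⁻³ gives 2.833×10^13 m³ of water.
The Fenith ice shelf is floating and already displaces its own weight of water, so its melt adds essentially nothing to sea level.
Svalik: ice volume = 44.7 km² × 97.6 m = 4.363 km³; 0.24 × 4.363 × (909/999.6) = 0.9522 km³ of water.
Total added water ≈ 2.833×10^13 m³ over 3.64×10^14 m² → Δh = 0.0778 m = 78 mm.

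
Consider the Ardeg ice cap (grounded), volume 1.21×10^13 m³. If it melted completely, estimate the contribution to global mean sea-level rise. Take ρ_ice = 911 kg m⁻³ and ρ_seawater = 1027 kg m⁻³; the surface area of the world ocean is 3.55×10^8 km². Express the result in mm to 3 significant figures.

Ardeg: 1.21×10^13 m³ × (911/1027) = 1.073×10^13 m³ of water.
Spread over 3.55×10^14 m² of ocean, Δh = 1.073×10^13 / 3.55×10^14 = 0.0302 m = 30.2 mm.

≈ 30.2 mm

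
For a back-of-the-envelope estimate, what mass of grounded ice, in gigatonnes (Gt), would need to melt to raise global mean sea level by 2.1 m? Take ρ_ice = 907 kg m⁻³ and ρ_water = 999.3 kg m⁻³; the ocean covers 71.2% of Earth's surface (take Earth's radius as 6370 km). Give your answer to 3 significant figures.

≈ 7.62×10^5 Gt

Required water volume = Δh × A = 2.1 m × 3.63×10^14 m² = 7.624×10^14 m³.
ρ_w = 999.3 kg m⁻³, so the mass of water = 7.624×10^14 m³ × 999.3 kg m⁻³ = 7.619×10^17 kg = 7.62×10^5 Gt (and the same mass of ice, by conservation).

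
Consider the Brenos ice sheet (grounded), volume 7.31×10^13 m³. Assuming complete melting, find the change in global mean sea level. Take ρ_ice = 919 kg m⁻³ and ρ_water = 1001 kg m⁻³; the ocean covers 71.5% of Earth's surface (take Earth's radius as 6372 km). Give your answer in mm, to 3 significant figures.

≈ 184 mm

Brenos: 7.31×10^13 m³ × (919/1001) = 6.711×10^13 m³ of water.
Spread over 3.65×10^14 m² of ocean, Δh = 6.711×10^13 / 3.65×10^14 = 0.184 m = 184 mm.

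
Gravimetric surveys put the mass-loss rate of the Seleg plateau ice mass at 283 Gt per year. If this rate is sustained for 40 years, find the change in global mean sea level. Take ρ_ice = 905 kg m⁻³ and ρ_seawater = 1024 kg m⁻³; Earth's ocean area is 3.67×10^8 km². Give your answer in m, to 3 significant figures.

Total mass lost = 283 Gt/yr × 40 yr = 1.132×10^4 Gt = 1.132×10^16 kg.
ρ_w = 1024 kg m⁻³, so water volume = 1.132×10^16 / 1024 = 1.105×10^13 m³.
Δh = 1.105×10^13 / 3.67×10^14 = 0.0301 m.

≈ 0.0301 m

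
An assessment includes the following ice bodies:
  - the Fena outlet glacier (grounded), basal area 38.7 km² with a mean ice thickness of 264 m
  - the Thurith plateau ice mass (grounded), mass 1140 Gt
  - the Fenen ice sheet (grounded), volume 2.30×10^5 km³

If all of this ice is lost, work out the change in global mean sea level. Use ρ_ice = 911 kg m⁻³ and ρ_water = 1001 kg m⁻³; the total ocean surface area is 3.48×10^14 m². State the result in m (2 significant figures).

≈ 0.60 m

Fena: ice volume = 38.7 km² × 264 m = 10.22 km³; 10.22 × (911/1001) = 9.298 km³ of water.
Thurith: 1140 Gt = 1.140×10^15 kg; dividing by ρ_w = 1001 kg m⁻³ gives 1.139×10^12 m³ of water.
Fenen: 2.30×10^5 km³ × (911/1001) = 2.093×10^5 km³ of water.
Total added water ≈ 2.105×10^14 m³ over 3.48×10^14 m² → Δh = 0.605 m.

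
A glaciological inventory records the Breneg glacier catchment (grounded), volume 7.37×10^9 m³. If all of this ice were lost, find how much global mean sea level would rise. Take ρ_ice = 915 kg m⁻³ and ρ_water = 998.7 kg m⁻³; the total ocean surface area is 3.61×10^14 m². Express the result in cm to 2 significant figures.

Breneg: 7.37×10^9 m³ × (915/998.7) = 6.752×10^9 m³ of water.
Spread over 3.61×10^14 m² of ocean, Δh = 6.752×10^9 / 3.61×10^14 = 1.87×10^-5 m = 1.9×10^-3 cm.

≈ 1.9×10^-3 cm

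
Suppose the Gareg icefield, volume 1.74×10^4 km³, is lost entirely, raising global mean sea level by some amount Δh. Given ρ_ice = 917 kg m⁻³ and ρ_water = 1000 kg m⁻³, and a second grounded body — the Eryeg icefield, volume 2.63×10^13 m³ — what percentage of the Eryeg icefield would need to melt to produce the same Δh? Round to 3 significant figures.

Equal sea-level rise means equal mass of meltwater, i.e. equal mass of ice lost.
Ice mass of Gareg: 1.596×10^16 kg; ice mass of Eryeg: 2.412×10^16 kg.
Fraction required = 1.596×10^16 / 2.412×10^16 = 0.662 → 66.2 %.

≈ 66.2 %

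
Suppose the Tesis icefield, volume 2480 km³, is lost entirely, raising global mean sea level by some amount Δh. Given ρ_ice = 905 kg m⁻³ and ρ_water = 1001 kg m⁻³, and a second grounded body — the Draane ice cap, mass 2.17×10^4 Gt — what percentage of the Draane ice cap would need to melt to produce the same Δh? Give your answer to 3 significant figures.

Equal sea-level rise means equal mass of meltwater, i.e. equal mass of ice lost.
Ice mass of Tesis: 2.244×10^15 kg; ice mass of Draane: 2.170×10^16 kg.
Fraction required = 2.244×10^15 / 2.170×10^16 = 0.103 → 10.3 %.

≈ 10.3 %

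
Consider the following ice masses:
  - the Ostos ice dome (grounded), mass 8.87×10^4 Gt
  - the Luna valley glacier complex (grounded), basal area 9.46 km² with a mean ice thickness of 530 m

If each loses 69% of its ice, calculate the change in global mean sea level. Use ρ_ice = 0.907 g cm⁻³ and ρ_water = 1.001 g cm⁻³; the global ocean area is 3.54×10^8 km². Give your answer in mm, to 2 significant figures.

≈ 170 mm

Ostos: 0.69 × 8.87×10^4 Gt = 6.120×10^16 kg; dividing by ρ_w = 1.001 g cm⁻³ = 1001 kg m⁻³ gives 6.114×10^13 m³ of water.
Luna: ice volume = 9.46 km² × 530 m = 5.014 km³; 0.69 × 5.014 × (907/1001) = 3.135 km³ of water.
Total added water ≈ 6.114×10^13 m³ over 3.54×10^14 m² → Δh = 0.173 m = 170 mm.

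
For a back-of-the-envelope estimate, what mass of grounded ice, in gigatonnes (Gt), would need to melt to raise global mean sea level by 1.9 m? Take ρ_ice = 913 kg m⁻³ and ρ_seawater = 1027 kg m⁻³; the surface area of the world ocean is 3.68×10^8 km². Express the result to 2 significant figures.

≈ 7.2×10^5 Gt

Required water volume = Δh × A = 1.9 m × 3.68×10^14 m² = 6.992×10^14 m³.
ρ_w = 1027 kg m⁻³, so the mass of water = 6.992×10^14 m³ × 1027 kg m⁻³ = 7.181×10^17 kg = 7.2×10^5 Gt (and the same mass of ice, by conservation).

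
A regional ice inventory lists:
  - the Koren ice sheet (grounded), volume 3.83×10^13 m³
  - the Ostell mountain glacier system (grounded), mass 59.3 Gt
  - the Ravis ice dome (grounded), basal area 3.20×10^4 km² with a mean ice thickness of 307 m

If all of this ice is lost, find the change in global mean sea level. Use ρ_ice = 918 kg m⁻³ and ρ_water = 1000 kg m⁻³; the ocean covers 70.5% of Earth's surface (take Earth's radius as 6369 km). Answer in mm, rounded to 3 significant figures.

≈ 123 mm

Koren: 3.83×10^13 m³ × (918/1000) = 3.516×10^13 m³ of water.
Ostell: 59.3 Gt = 5.930×10^13 kg; dividing by ρ_w = 1000 kg m⁻³ gives 5.930×10^10 m³ of water.
Ravis: ice volume = 3.20×10^4 km² × 307 m = 9824 km³; 9824 × (918/1000) = 9018 km³ of water.
Total added water ≈ 4.424×10^13 m³ over 3.59×10^14 m² → Δh = 0.123 m = 123 mm.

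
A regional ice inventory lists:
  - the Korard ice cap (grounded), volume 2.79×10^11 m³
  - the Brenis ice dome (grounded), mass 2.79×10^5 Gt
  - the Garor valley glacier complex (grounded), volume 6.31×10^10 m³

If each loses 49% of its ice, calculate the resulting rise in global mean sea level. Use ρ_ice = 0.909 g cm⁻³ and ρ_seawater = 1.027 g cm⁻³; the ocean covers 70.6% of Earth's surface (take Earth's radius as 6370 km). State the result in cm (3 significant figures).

≈ 37.0 cm

Korard: 0.49 × 2.79×10^11 m³ × (909/1027) = 1.210×10^11 m³ of water.
Brenis: 0.49 × 2.79×10^5 Gt = 1.367×10^17 kg; dividing by ρ_w = 1.027 g cm⁻³ = 1027 kg m⁻³ gives 1.331×10^14 m³ of water.
Garor: 0.49 × 6.31×10^10 m³ × (909/1027) = 2.737×10^10 m³ of water.
Total added water ≈ 1.333×10^14 m³ over 3.60×10^14 m² → Δh = 0.370 m = 37.0 cm.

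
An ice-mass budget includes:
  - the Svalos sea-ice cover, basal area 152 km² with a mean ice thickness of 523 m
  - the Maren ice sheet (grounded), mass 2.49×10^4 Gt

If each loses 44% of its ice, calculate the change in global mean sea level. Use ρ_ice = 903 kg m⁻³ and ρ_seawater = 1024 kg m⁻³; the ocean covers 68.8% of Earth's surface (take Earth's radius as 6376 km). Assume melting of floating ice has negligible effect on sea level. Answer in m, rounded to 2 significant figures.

The Svalos sea-ice cover is floating and already displaces its own weight of water, so its melt adds essentially nothing to sea level.
Maren: 0.44 × 2.49×10^4 Gt = 1.096×10^16 kg; dividing by ρ_w = 1024 kg m⁻³ gives 1.070×10^13 m³ of water.
Total added water ≈ 1.070×10^13 m³ over 3.51×10^14 m² → Δh = 0.0304 m.

≈ 0.030 m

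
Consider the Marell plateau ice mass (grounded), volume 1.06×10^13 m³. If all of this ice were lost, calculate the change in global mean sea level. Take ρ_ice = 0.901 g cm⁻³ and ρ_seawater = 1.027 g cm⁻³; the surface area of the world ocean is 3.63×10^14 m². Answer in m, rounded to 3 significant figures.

Marell: 1.06×10^13 m³ × (901/1027) = 9.300×10^12 m³ of water.
Spread over 3.63×10^14 m² of ocean, Δh = 9.300×10^12 / 3.63×10^14 = 0.0256 m.

≈ 0.0256 m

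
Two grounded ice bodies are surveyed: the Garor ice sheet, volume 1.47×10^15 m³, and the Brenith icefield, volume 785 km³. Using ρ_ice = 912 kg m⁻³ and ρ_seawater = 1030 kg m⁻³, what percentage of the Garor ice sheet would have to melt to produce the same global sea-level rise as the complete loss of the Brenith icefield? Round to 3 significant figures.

Equal sea-level rise means equal mass of meltwater, i.e. equal mass of ice lost.
Ice mass of Brenith: 7.159×10^14 kg; ice mass of Garor: 1.341×10^18 kg.
Fraction required = 7.159×10^14 / 1.341×10^18 = 5.34×10^-4 → 0.0534 %.

≈ 0.0534 %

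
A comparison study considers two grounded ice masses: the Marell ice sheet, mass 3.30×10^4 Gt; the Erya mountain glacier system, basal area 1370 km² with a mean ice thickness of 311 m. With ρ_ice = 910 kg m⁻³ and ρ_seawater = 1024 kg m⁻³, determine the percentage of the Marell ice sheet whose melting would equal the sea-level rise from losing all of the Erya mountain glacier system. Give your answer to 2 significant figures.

Equal sea-level rise means equal mass of meltwater, i.e. equal mass of ice lost.
Ice mass of Erya: 3.877×10^14 kg; ice mass of Marell: 3.300×10^16 kg.
Fraction required = 3.877×10^14 / 3.300×10^16 = 0.0117 → 1.2 %.

≈ 1.2 %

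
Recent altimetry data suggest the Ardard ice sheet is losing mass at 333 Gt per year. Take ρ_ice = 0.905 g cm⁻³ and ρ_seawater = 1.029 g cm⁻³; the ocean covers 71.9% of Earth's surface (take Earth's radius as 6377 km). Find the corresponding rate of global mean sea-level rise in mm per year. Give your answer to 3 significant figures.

≈ 0.881 mm/yr

ρ_w = 1.029 g cm⁻³ = 1029 kg m⁻³. Annual water volume added = 333 Gt / ρ_w = 3.330×10^14 kg / 1029 kg m⁻³ = 3.236×10^11 m³.
Δh per year = 3.236×10^11 / 3.67×10^14 = 8.81×10^-4 m = 0.881 mm.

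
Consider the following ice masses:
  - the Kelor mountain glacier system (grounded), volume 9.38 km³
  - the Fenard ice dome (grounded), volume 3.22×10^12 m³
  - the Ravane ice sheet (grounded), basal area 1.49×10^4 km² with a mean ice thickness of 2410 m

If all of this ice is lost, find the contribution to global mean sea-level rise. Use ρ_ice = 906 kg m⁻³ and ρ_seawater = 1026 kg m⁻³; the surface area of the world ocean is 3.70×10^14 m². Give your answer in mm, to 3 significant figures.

≈ 93.4 mm

Kelor: 9.38 km³ × (906/1026) = 8.283 km³ of water.
Fenard: 3.22×10^12 m³ × (906/1026) = 2.843×10^12 m³ of water.
Ravane: ice volume = 1.49×10^4 km² × 2410 m = 3.591×10^4 km³; 3.591×10^4 × (906/1026) = 3.171×10^4 km³ of water.
Total added water ≈ 3.456×10^13 m³ over 3.70×10^14 m² → Δh = 0.0934 m = 93.4 mm.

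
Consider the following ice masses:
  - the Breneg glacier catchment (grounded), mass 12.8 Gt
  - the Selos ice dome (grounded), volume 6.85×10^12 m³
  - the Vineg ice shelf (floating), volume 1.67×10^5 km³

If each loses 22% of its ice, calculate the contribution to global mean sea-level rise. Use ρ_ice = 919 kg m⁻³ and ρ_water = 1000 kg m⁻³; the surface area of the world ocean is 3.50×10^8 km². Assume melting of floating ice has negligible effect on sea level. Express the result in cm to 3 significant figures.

≈ 0.396 cm

Breneg: 0.22 × 12.8 Gt = 2.816×10^12 kg; dividing by ρ_w = 1000 kg m⁻³ gives 2.816×10^9 m³ of water.
Selos: 0.22 × 6.85×10^12 m³ × (919/1000) = 1.385×10^12 m³ of water.
The Vineg ice shelf is floating and already displaces its own weight of water, so its melt adds essentially nothing to sea level.
Total added water ≈ 1.388×10^12 m³ over 3.50×10^14 m² → Δh = 3.96×10^-3 m = 0.396 cm.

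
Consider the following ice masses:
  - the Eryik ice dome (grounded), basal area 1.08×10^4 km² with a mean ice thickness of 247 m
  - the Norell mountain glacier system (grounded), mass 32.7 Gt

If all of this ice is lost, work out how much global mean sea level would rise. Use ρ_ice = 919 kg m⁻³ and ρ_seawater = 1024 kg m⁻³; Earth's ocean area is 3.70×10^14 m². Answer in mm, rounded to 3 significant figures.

Eryik: ice volume = 1.08×10^4 km² × 247 m = 2668 km³; 2668 × (919/1024) = 2394 km³ of water.
Norell: 32.7 Gt = 3.270×10^13 kg; dividing by ρ_w = 1024 kg m⁻³ gives 3.193×10^10 m³ of water.
Total added water ≈ 2.426×10^12 m³ over 3.70×10^14 m² → Δh = 6.56×10^-3 m = 6.56 mm.

≈ 6.56 mm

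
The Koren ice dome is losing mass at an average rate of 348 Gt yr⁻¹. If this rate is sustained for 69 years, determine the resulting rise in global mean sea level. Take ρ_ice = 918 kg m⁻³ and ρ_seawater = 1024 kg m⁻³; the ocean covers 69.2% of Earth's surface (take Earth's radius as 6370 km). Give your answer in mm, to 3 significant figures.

≈ 66.5 mm

Total mass lost = 348 Gt/yr × 69 yr = 2.401×10^4 Gt = 2.401×10^16 kg.
ρ_w = 1024 kg m⁻³, so water volume = 2.401×10^16 / 1024 = 2.345×10^13 m³.
Δh = 2.345×10^13 / 3.53×10^14 = 0.0665 m = 66.5 mm.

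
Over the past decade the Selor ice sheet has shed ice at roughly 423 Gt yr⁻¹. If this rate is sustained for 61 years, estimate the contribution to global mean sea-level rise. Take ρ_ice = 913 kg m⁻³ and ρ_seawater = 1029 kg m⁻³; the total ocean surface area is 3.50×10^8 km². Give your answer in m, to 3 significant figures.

≈ 0.0716 m

Total mass lost = 423 Gt/yr × 61 yr = 2.580×10^4 Gt = 2.580×10^16 kg.
ρ_w = 1029 kg m⁻³, so water volume = 2.580×10^16 / 1029 = 2.508×10^13 m³.
Δh = 2.508×10^13 / 3.50×10^14 = 0.0716 m.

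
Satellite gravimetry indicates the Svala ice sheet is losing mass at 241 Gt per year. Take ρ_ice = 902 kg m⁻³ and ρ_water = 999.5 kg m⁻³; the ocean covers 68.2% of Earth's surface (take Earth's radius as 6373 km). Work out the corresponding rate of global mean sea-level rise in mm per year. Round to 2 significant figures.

≈ 0.69 mm/yr

ρ_w = 999.5 kg m⁻³. Annual water volume added = 241 Gt / ρ_w = 2.410×10^14 kg / 999.5 kg m⁻³ = 2.411×10^11 m³.
Δh per year = 2.411×10^11 / 3.48×10^14 = 6.93×10^-4 m = 0.69 mm.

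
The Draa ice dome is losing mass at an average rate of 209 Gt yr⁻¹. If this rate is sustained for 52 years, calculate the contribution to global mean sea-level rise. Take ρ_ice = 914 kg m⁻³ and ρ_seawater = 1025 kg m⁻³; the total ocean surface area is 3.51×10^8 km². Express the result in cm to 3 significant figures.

≈ 3.02 cm

Total mass lost = 209 Gt/yr × 52 yr = 1.087×10^4 Gt = 1.087×10^16 kg.
ρ_w = 1025 kg m⁻³, so water volume = 1.087×10^16 / 1025 = 1.060×10^13 m³.
Δh = 1.060×10^13 / 3.51×10^14 = 0.0302 m = 3.02 cm.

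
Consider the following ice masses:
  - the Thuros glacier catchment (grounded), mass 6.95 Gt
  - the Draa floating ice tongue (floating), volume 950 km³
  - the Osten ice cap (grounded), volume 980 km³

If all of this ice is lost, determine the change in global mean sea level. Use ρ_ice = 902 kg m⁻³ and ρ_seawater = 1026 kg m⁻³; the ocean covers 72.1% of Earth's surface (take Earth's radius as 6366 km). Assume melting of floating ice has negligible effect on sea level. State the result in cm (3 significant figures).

Thuros: 6.95 Gt = 6.950×10^12 kg; dividing by ρ_w = 1026 kg m⁻³ gives 6.774×10^9 m³ of water.
The Draa floating ice tongue is floating and already displaces its own weight of water, so its melt adds essentially nothing to sea level.
Osten: 980 km³ × (902/1026) = 861.6 km³ of water.
Total added water ≈ 8.683×10^11 m³ over 3.67×10^14 m² → Δh = 2.36×10^-3 m = 0.236 cm.

≈ 0.236 cm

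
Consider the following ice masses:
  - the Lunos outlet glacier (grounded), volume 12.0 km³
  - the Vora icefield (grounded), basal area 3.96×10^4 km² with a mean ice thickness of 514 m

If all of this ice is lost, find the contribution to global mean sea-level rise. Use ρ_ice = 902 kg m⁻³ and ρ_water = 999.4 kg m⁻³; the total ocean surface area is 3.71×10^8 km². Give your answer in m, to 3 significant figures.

Lunos: 12.0 km³ × (902/999.4) = 10.83 km³ of water.
Vora: ice volume = 3.96×10^4 km² × 514 m = 2.035×10^4 km³; 2.035×10^4 × (902/999.4) = 1.837×10^4 km³ of water.
Total added water ≈ 1.838×10^13 m³ over 3.71×10^14 m² → Δh = 0.0495 m.

≈ 0.0495 m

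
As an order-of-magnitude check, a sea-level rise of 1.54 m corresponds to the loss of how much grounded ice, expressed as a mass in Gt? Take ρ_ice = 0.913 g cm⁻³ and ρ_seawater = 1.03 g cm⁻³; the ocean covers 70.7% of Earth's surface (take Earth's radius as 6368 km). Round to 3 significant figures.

≈ 5.71×10^5 Gt

Required water volume = Δh × A = 1.54 m × 3.60×10^14 m² = 5.548×10^14 m³.
ρ_w = 1.03 g cm⁻³ = 1030 kg m⁻³, so the mass of water = 5.548×10^14 m³ × 1030 kg m⁻³ = 5.715×10^17 kg = 5.71×10^5 Gt (and the same mass of ice, by conservation).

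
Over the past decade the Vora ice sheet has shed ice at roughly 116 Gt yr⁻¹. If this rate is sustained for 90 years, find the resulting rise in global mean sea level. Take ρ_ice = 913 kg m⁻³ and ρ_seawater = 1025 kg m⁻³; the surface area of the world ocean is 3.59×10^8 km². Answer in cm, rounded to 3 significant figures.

Total mass lost = 116 Gt/yr × 90 yr = 1.044×10^4 Gt = 1.044×10^16 kg.
ρ_w = 1025 kg m⁻³, so water volume = 1.044×10^16 / 1025 = 1.019×10^13 m³.
Δh = 1.019×10^13 / 3.59×10^14 = 0.0284 m = 2.84 cm.

≈ 2.84 cm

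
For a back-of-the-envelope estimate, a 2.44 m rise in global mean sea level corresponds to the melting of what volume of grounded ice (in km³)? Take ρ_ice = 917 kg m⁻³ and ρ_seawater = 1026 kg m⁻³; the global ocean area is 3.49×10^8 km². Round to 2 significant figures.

Required water volume = Δh × A = 2.44 m × 3.49×10^14 m² = 8.516×10^14 m³ = 8.516×10^5 km³.
Ice volume = water volume × ρ_w/ρ_ice = 8.516×10^5 × 1026/917 = 9.5×10^5 km³.

≈ 9.5×10^5 km³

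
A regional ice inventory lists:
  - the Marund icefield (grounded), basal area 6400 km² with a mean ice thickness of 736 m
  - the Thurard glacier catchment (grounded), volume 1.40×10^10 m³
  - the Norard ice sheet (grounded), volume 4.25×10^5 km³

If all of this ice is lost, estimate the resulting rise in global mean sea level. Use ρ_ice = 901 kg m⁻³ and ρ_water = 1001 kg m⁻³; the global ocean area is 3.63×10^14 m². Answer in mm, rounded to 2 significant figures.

Marund: ice volume = 6400 km² × 736 m = 4710 km³; 4710 × (901/1001) = 4240 km³ of water.
Thurard: 1.40×10^10 m³ × (901/1001) = 1.260×10^10 m³ of water.
Norard: 4.25×10^5 km³ × (901/1001) = 3.825×10^5 km³ of water.
Total added water ≈ 3.868×10^14 m³ over 3.63×10^14 m² → Δh = 1.07 m = 1100 mm.

≈ 1100 mm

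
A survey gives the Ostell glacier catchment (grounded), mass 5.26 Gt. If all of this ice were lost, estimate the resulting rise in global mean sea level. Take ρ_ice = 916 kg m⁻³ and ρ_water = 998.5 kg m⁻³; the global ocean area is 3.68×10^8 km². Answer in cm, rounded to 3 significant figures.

≈ 1.43×10^-3 cm

Ostell: 5.26 Gt = 5.260×10^12 kg; dividing by ρ_w = 998.5 kg m⁻³ gives 5.268×10^9 m³ of water.
Spread over 3.68×10^14 m² of ocean, Δh = 5.268×10^9 / 3.68×10^14 = 1.43×10^-5 m = 1.43×10^-3 cm.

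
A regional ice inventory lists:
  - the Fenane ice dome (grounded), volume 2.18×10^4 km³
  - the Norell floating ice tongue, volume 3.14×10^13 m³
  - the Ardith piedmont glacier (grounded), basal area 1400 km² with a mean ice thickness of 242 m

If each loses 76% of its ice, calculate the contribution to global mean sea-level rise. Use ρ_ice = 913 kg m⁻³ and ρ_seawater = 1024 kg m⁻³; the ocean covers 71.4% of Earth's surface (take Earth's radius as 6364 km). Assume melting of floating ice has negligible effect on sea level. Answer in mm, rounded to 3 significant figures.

Fenane: 0.76 × 2.18×10^4 km³ × (913/1024) = 1.477×10^4 km³ of water.
The Norell floating ice tongue is floating and already displaces its own weight of water, so its melt adds essentially nothing to sea level.
Ardith: ice volume = 1400 km² × 242 m = 338.8 km³; 0.76 × 338.8 × (913/1024) = 229.6 km³ of water.
Total added water ≈ 1.500×10^13 m³ over 3.63×10^14 m² → Δh = 0.0413 m = 41.3 mm.

≈ 41.3 mm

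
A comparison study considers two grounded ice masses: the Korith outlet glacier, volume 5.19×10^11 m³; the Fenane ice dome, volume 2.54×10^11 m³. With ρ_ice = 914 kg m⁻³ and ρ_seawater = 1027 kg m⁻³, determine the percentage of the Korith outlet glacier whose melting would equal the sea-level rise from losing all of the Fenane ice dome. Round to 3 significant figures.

≈ 48.9 %

Equal sea-level rise means equal mass of meltwater, i.e. equal mass of ice lost.
Ice mass of Fenane: 2.322×10^14 kg; ice mass of Korith: 4.744×10^14 kg.
Fraction required = 2.322×10^14 / 4.744×10^14 = 0.489 → 48.9 %.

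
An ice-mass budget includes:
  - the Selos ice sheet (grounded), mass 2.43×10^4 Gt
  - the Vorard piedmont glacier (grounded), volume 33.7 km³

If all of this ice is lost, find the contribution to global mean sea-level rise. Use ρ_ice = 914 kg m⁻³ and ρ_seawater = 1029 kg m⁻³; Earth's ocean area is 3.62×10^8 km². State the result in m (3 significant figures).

≈ 0.0653 m

Selos: 2.43×10^4 Gt = 2.430×10^16 kg; dividing by ρ_w = 1029 kg m⁻³ gives 2.362×10^13 m³ of water.
Vorard: 33.7 km³ × (914/1029) = 29.93 km³ of water.
Total added water ≈ 2.365×10^13 m³ over 3.62×10^14 m² → Δh = 0.0653 m.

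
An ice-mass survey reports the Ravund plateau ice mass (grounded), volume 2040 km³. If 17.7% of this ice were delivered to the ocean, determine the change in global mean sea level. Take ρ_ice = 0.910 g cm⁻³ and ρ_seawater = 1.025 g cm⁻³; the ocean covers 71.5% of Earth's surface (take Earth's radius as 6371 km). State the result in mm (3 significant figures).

≈ 0.879 mm

Ravund: 0.177 × 2040 km³ × (910/1025) = 320.6 km³ of water.
Spread over 3.65×10^14 m² of ocean, Δh = 3.206×10^11 / 3.65×10^14 = 8.79×10^-4 m = 0.879 mm.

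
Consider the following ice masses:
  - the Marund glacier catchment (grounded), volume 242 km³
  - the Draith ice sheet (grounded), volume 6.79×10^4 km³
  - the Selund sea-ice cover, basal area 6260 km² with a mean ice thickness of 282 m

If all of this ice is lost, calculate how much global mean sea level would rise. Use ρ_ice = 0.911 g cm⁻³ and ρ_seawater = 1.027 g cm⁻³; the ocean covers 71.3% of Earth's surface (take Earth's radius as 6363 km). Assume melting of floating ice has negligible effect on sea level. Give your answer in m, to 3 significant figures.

Marund: 242 km³ × (911/1027) = 214.7 km³ of water.
Draith: 6.79×10^4 km³ × (911/1027) = 6.023×10^4 km³ of water.
The Selund sea-ice cover is floating and already displaces its own weight of water, so its melt adds essentially nothing to sea level.
Total added water ≈ 6.045×10^13 m³ over 3.63×10^14 m² → Δh = 0.167 m.

≈ 0.167 m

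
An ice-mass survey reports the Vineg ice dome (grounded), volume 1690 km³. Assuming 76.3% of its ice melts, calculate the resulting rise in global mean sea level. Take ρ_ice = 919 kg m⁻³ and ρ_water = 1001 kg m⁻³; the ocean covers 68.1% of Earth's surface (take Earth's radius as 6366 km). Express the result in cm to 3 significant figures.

≈ 0.341 cm

Vineg: 0.763 × 1690 km³ × (919/1001) = 1184 km³ of water.
Spread over 3.47×10^14 m² of ocean, Δh = 1.184×10^12 / 3.47×10^14 = 3.41×10^-3 m = 0.341 cm.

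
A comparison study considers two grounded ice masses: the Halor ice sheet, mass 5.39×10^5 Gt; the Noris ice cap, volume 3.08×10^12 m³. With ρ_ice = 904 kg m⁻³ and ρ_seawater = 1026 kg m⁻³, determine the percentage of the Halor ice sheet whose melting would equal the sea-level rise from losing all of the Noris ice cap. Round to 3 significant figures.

≈ 0.517 %

Equal sea-level rise means equal mass of meltwater, i.e. equal mass of ice lost.
Ice mass of Noris: 2.784×10^15 kg; ice mass of Halor: 5.390×10^17 kg.
Fraction required = 2.784×10^15 / 5.390×10^17 = 5.17×10^-3 → 0.517 %.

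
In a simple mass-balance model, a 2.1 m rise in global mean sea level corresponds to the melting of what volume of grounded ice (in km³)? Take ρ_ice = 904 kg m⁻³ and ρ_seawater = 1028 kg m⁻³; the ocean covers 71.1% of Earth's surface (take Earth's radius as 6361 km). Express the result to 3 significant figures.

≈ 8.63×10^5 km³

Required water volume = Δh × A = 2.1 m × 3.62×10^14 m² = 7.592×10^14 m³ = 7.592×10^5 km³.
Ice volume = water volume × ρ_w/ρ_ice = 7.592×10^5 × 1028/904 = 8.63×10^5 km³.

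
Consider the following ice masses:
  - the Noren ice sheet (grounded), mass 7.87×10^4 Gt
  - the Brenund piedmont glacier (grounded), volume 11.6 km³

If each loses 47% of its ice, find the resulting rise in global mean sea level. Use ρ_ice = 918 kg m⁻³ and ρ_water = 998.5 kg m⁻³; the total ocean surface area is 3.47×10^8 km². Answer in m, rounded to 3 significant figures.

≈ 0.107 m

Noren: 0.47 × 7.87×10^4 Gt = 3.699×10^16 kg; dividing by ρ_w = 998.5 kg m⁻³ gives 3.704×10^13 m³ of water.
Brenund: 0.47 × 11.6 km³ × (918/998.5) = 5.012 km³ of water.
Total added water ≈ 3.705×10^13 m³ over 3.47×10^14 m² → Δh = 0.107 m.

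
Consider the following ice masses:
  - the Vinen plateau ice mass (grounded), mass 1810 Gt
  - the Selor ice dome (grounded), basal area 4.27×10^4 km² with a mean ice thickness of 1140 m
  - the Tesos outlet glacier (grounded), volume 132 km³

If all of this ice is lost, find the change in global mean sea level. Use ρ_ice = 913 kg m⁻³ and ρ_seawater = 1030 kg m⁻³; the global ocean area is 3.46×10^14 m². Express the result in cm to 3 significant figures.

Vinen: 1810 Gt = 1.810×10^15 kg; dividing by ρ_w = 1030 kg m⁻³ gives 1.757×10^12 m³ of water.
Selor: ice volume = 4.27×10^4 km² × 1140 m = 4.868×10^4 km³; 4.868×10^4 × (913/1030) = 4.315×10^4 km³ of water.
Tesos: 132 km³ × (913/1030) = 117.0 km³ of water.
Total added water ≈ 4.502×10^13 m³ over 3.46×10^14 m² → Δh = 0.130 m = 13.0 cm.

≈ 13.0 cm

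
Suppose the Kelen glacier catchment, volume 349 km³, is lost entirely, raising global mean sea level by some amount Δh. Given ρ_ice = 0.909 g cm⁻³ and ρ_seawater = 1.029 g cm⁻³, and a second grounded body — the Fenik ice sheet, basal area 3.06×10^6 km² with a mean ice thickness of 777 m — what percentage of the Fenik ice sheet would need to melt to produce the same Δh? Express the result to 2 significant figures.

≈ 0.015 %

Equal sea-level rise means equal mass of meltwater, i.e. equal mass of ice lost.
Ice mass of Kelen: 3.172×10^14 kg; ice mass of Fenik: 2.161×10^18 kg.
Fraction required = 3.172×10^14 / 2.161×10^18 = 1.47×10^-4 → 0.015 %.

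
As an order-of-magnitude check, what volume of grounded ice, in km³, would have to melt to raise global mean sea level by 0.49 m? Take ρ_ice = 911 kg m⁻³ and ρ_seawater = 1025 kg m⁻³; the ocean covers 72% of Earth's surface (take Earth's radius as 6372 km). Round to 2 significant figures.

Required water volume = Δh × A = 0.49 m × 3.67×10^14 m² = 1.800×10^14 m³ = 1.800×10^5 km³.
Ice volume = water volume × ρ_w/ρ_ice = 1.800×10^5 × 1025/911 = 2.0×10^5 km³.

≈ 2.0×10^5 km³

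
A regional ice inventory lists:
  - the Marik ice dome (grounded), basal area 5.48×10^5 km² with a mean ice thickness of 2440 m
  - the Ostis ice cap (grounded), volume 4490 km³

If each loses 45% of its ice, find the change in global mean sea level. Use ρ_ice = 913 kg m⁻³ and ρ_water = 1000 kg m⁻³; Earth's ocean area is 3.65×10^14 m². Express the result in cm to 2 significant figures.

≈ 150 cm

Marik: ice volume = 5.48×10^5 km² × 2440 m = 1.337×10^6 km³; 0.45 × 1.337×10^6 × (913/1000) = 5.494×10^5 km³ of water.
Ostis: 0.45 × 4490 km³ × (913/1000) = 1845 km³ of water.
Total added water ≈ 5.512×10^14 m³ over 3.65×10^14 m² → Δh = 1.51 m = 150 cm.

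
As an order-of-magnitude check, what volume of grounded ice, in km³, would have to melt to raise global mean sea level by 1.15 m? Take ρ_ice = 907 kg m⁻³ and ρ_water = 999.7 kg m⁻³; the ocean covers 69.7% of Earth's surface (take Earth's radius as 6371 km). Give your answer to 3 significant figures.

Required water volume = Δh × A = 1.15 m × 3.56×10^14 m² = 4.088×10^14 m³ = 4.088×10^5 km³.
Ice volume = water volume × ρ_w/ρ_ice = 4.088×10^5 × 999.7/907 = 4.51×10^5 km³.

≈ 4.51×10^5 km³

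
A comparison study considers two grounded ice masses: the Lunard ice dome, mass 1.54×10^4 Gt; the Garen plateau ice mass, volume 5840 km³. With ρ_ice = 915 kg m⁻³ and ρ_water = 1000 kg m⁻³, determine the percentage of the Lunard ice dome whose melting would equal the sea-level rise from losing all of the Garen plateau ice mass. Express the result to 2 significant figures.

Equal sea-level rise means equal mass of meltwater, i.e. equal mass of ice lost.
Ice mass of Garen: 5.344×10^15 kg; ice mass of Lunard: 1.540×10^16 kg.
Fraction required = 5.344×10^15 / 1.540×10^16 = 0.347 → 35 %.

≈ 35 %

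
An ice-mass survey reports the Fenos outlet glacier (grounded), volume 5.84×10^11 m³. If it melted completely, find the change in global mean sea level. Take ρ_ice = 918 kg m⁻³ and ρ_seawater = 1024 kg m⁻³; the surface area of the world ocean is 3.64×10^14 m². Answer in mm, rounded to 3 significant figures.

Fenos: 5.84×10^11 m³ × (918/1024) = 5.235×10^11 m³ of water.
Spread over 3.64×10^14 m² of ocean, Δh = 5.235×10^11 / 3.64×10^14 = 1.44×10^-3 m = 1.44 mm.

≈ 1.44 mm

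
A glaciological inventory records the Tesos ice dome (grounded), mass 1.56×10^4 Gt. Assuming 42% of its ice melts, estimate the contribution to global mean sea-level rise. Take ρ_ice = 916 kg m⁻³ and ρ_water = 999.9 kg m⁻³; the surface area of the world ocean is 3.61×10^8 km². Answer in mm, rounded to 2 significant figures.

≈ 18 mm

Tesos: 0.42 × 1.56×10^4 Gt = 6.552×10^15 kg; dividing by ρ_w = 999.9 kg m⁻³ gives 6.553×10^12 m³ of water.
Spread over 3.61×10^14 m² of ocean, Δh = 6.553×10^12 / 3.61×10^14 = 0.0182 m = 18 mm.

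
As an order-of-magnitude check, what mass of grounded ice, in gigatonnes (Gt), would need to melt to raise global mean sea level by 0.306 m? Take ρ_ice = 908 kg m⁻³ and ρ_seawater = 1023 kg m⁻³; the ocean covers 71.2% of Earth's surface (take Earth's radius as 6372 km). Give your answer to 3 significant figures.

≈ 1.14×10^5 Gt

Required water volume = Δh × A = 0.306 m × 3.63×10^14 m² = 1.112×10^14 m³.
ρ_w = 1023 kg m⁻³, so the mass of water = 1.112×10^14 m³ × 1023 kg m⁻³ = 1.137×10^17 kg = 1.14×10^5 Gt (and the same mass of ice, by conservation).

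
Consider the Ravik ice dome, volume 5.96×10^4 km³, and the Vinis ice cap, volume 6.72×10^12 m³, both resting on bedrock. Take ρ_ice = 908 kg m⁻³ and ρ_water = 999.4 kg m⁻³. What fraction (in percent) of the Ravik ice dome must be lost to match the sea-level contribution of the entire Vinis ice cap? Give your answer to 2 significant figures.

Equal sea-level rise means equal mass of meltwater, i.e. equal mass of ice lost.
Ice mass of Vinis: 6.102×10^15 kg; ice mass of Ravik: 5.412×10^16 kg.
Fraction required = 6.102×10^15 / 5.412×10^16 = 0.113 → 11 %.

≈ 11 %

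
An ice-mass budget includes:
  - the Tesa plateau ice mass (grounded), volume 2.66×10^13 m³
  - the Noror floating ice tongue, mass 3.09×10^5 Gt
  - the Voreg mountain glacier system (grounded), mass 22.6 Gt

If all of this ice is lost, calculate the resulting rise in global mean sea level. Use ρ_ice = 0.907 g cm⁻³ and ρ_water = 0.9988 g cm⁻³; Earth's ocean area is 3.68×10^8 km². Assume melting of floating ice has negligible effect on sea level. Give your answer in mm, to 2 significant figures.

Tesa: 2.66×10^13 m³ × (907/998.8) = 2.416×10^13 m³ of water.
The Noror floating ice tongue is floating and already displaces its own weight of water, so its melt adds essentially nothing to sea level.
Voreg: 22.6 Gt = 2.260×10^13 kg; dividing by ρ_w = 0.9988 g cm⁻³ = 998.8 kg m⁻³ gives 2.263×10^10 m³ of water.
Total added water ≈ 2.418×10^13 m³ over 3.68×10^14 m² → Δh = 0.0657 m = 66 mm.

≈ 66 mm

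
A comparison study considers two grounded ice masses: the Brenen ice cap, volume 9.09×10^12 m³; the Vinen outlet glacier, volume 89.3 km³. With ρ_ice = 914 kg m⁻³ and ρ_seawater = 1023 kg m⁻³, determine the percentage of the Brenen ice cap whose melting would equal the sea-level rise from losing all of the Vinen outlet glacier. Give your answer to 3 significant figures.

≈ 0.982 %

Equal sea-level rise means equal mass of meltwater, i.e. equal mass of ice lost.
Ice mass of Vinen: 8.162×10^13 kg; ice mass of Brenen: 8.308×10^15 kg.
Fraction required = 8.162×10^13 / 8.308×10^15 = 9.82×10^-3 → 0.982 %.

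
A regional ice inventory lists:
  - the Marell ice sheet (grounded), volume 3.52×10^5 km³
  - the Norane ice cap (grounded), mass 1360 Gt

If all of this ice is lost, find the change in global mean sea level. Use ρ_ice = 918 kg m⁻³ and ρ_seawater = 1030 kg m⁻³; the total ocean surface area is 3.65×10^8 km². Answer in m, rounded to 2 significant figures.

≈ 0.86 m

Marell: 3.52×10^5 km³ × (918/1030) = 3.137×10^5 km³ of water.
Norane: 1360 Gt = 1.360×10^15 kg; dividing by ρ_w = 1030 kg m⁻³ gives 1.320×10^12 m³ of water.
Total added water ≈ 3.150×10^14 m³ over 3.65×10^14 m² → Δh = 0.863 m.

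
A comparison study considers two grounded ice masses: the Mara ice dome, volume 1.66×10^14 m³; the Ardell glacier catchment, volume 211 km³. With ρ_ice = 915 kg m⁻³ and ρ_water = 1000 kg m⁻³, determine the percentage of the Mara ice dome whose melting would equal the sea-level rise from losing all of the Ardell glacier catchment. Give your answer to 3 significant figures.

≈ 0.127 %

Equal sea-level rise means equal mass of meltwater, i.e. equal mass of ice lost.
Ice mass of Ardell: 1.931×10^14 kg; ice mass of Mara: 1.519×10^17 kg.
Fraction required = 1.931×10^14 / 1.519×10^17 = 1.27×10^-3 → 0.127 %.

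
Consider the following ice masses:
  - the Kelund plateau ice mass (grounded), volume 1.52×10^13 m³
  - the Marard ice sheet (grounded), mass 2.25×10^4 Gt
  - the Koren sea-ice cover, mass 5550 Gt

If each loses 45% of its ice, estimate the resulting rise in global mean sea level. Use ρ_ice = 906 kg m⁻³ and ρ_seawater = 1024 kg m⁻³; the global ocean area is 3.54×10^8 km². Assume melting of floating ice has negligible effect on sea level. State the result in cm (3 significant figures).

≈ 4.50 cm

Kelund: 0.45 × 1.52×10^13 m³ × (906/1024) = 6.052×10^12 m³ of water.
Marard: 0.45 × 2.25×10^4 Gt = 1.012×10^16 kg; dividing by ρ_w = 1024 kg m⁻³ gives 9.888×10^12 m³ of water.
The Koren sea-ice cover is floating and already displaces its own weight of water, so its melt adds essentially nothing to sea level.
Total added water ≈ 1.594×10^13 m³ over 3.54×10^14 m² → Δh = 0.0450 m = 4.50 cm.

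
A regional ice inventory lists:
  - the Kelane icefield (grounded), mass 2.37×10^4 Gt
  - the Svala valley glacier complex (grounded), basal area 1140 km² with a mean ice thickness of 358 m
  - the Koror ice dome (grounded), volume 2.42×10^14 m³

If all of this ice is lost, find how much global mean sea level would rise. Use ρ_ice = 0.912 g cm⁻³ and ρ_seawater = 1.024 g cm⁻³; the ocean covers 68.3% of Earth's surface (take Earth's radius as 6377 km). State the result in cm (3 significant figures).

Kelane: 2.37×10^4 Gt = 2.370×10^16 kg; dividing by ρ_w = 1.024 g cm⁻³ = 1024 kg m⁻³ gives 2.314×10^13 m³ of water.
Svala: ice volume = 1140 km² × 358 m = 408.1 km³; 408.1 × (912/1024) = 363.5 km³ of water.
Koror: 2.42×10^14 m³ × (912/1024) = 2.155×10^14 m³ of water.
Total added water ≈ 2.390×10^14 m³ over 3.49×10^14 m² → Δh = 0.685 m = 68.5 cm.

≈ 68.5 cm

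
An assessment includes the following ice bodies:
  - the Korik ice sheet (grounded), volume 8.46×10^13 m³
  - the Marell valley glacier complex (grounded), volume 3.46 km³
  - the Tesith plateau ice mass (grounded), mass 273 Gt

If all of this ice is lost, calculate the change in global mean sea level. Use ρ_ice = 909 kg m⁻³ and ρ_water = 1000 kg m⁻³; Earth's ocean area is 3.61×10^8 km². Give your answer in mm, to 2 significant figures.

Korik: 8.46×10^13 m³ × (909/1000) = 7.690×10^13 m³ of water.
Marell: 3.46 km³ × (909/1000) = 3.145 km³ of water.
Tesith: 273 Gt = 2.730×10^14 kg; dividing by ρ_w = 1000 kg m⁻³ gives 2.730×10^11 m³ of water.
Total added water ≈ 7.718×10^13 m³ over 3.61×10^14 m² → Δh = 0.214 m = 210 mm.

≈ 210 mm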